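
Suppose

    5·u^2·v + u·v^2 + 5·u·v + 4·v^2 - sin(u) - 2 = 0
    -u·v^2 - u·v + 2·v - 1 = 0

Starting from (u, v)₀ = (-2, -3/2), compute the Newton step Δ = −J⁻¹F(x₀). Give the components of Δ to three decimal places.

At (-2, -3/2): F = (-11.59070, -2.500).
Jacobian J = [[10·u·v + v^2 + 5·v - cos(u), 5·u^2 + 2·u·v + 5·u + 8·v], [-v^2 - v, -2·u·v - u + 2]].
At the point, J = [[25.16615, 4.000], [-0.750, -2.000]] (det J = -47.33229).
Solving J·Δ = −F gives Δ = (0.701, -1.513).

(0.701, -1.513)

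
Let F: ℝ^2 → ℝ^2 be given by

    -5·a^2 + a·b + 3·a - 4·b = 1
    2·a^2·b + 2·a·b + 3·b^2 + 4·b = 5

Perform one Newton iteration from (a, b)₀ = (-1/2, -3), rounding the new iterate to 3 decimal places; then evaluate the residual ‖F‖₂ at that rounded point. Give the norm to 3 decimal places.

9.891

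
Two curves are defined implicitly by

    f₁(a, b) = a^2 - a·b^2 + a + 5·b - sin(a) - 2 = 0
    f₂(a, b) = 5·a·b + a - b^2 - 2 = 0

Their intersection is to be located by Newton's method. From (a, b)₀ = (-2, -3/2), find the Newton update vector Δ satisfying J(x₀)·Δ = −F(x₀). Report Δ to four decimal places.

At (-2, -3/2): F = (-2.090703, 8.7500).
Jacobian J = [[2·a - b^2 - cos(a) + 1, -2·a·b + 5], [5·b + 1, 5·a - 2·b]].
At the point, J = [[-4.833853, -1.0000], [-6.5000, -7.0000]] (det J = 27.336972).
Solving J·Δ = −F gives Δ = (-0.8554, 2.0443).

(-0.8554, 2.0443)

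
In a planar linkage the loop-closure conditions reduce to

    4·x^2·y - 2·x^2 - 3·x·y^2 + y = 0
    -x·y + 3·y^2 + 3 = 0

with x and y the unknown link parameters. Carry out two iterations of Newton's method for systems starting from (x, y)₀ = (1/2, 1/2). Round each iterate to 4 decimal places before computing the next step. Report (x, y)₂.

(0.9029, 0.1493)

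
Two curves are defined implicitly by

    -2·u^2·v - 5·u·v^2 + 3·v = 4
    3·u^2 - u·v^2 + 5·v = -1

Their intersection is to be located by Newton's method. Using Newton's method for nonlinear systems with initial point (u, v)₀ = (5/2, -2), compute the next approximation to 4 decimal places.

At (5/2, -2): F = (-35.0000, -0.2500).
Jacobian J = [[-4·u·v - 5·v^2, -2·u^2 - 10·u·v + 3], [6·u - v^2, -2·u·v + 5]].
At the point, J = [[0.0000, 40.5000], [11.0000, 15.0000]] (det J = -445.5000).
Solving J·Δ = −F gives Δ = (-1.1557, 0.8642).
Then the next iterate is (u, v)₁ = (1.3443, -1.1358).

(1.3443, -1.1358)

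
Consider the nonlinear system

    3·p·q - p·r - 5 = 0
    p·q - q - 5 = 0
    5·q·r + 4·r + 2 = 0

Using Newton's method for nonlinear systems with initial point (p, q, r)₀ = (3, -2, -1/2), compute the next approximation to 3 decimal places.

(-1.658, -2.158, 0.399)

At (3, -2, -1/2): F = (-21.500, -9.000, 5.000).
Jacobian J = [[3·q - r, 3·p, -p], [q, p - 1, 0], [0, 5·r, 5·q + 4]].
At the point, J = [[-5.500, 9.000, -3.000], [-2.000, 2.000, 0.000], [0.000, -2.500, -6.000]] (det J = -57.000).
Solving J·Δ = −F gives Δ = (-4.658, -0.158, 0.899).
Then the next iterate is (p, q, r)₁ = (-1.658, -2.158, 0.399).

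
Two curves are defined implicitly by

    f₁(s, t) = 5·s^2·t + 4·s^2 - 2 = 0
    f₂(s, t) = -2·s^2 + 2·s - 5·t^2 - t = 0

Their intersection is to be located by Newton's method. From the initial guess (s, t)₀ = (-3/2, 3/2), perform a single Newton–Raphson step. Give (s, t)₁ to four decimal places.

(-1.1663, 0.4012)

At (-3/2, 3/2): F = (23.8750, -20.2500).
Jacobian J = [[10·s·t + 8·s, 5·s^2], [-4·s + 2, -10·t - 1]].
At the point, J = [[-34.5000, 11.2500], [8.0000, -16.0000]] (det J = 462.0000).
Solving J·Δ = −F gives Δ = (0.3337, -1.0988).
Then the next iterate is (s, t)₁ = (-1.1663, 0.4012).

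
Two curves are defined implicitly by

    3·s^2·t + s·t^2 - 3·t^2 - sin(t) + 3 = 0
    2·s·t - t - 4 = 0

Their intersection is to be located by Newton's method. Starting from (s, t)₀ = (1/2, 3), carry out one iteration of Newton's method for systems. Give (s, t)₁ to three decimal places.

At (1/2, 3): F = (-17.39112, -4.000).
Jacobian J = [[6·s·t + t^2, 3·s^2 + 2·s·t - 6·t - cos(t)], [2·t, 2·s - 1]].
At the point, J = [[18.000, -13.26001], [6.000, 0.000]] (det J = 79.56005).
Solving J·Δ = −F gives Δ = (0.667, -0.407).
Then the next iterate is (s, t)₁ = (1.167, 2.593).

(1.167, 2.593)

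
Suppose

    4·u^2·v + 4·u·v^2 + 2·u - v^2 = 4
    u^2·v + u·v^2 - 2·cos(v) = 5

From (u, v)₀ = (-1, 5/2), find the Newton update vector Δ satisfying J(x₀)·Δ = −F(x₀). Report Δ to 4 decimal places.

At (-1, 5/2): F = (-27.2500, -7.147713).
Jacobian J = [[8·u·v + 4·v^2 + 2, 4·u^2 + 8·u·v - 2·v], [2·u·v + v^2, u^2 + 2·u·v + 2·sin(v)]].
At the point, J = [[7.0000, -21.0000], [1.2500, -2.803056]] (det J = 6.628610).
Solving J·Δ = −F gives Δ = (11.1213, 2.4095).

(11.1213, 2.4095)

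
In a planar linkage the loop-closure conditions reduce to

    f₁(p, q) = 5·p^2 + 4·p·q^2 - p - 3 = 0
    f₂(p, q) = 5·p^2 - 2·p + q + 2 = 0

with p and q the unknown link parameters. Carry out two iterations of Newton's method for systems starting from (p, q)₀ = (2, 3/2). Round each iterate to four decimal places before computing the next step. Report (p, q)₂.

(0.0298, 2.0467)

At (2, 3/2): F = (33.0000, 19.5000).
Jacobian J = [[10·p + 4·q^2 - 1, 8·p·q], [10·p - 2, 1]].
At the point, J = [[28.0000, 24.0000], [18.0000, 1.0000]] (det J = -404.0000).
Solving J·Δ = −F gives Δ = (-1.0767, -0.1188).
Then the next iterate is (p, q)₁ = (0.9233, 1.3812).
Round to (0.9233, 1.3812) and repeat: F = (7.384682, 5.797014), J = [[15.863854, 10.202096], [7.2330, 1.0000]].
Δ = (-0.8935, 0.6655), so (p, q)₂ = (0.0298, 2.0467).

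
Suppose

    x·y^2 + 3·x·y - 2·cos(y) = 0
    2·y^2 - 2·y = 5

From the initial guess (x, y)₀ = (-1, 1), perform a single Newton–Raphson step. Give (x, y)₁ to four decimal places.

At (-1, 1): F = (-5.080605, -5.0000).
Jacobian J = [[y^2 + 3·y, 2·x·y + 3·x + 2·sin(y)], [0, 4·y - 2]].
At the point, J = [[4.0000, -3.317058], [0.0000, 2.0000]] (det J = 8.0000).
Solving J·Δ = −F gives Δ = (3.3433, 2.5000).
Then the next iterate is (x, y)₁ = (2.3433, 3.5000).

(2.3433, 3.5000)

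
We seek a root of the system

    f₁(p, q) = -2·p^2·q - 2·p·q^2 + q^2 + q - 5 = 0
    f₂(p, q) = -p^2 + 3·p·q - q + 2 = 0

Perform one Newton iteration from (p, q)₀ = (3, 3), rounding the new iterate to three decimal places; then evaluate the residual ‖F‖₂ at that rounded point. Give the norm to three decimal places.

23.637

At (3, 3): F = (-101.000, 17.000).
Jacobian J = [[-4·p·q - 2·q^2, -2·p^2 - 4·p·q + 2·q + 1], [-2·p + 3·q, 3·p - 1]].
At the point, J = [[-54.000, -47.000], [3.000, 8.000]] (det J = -291.000).
Solving J·Δ = −F gives Δ = (-0.031, -2.113).
Then the next iterate is (p, q)₁ = (2.969, 0.887).
Re-evaluating at (2.969, 0.887): F = (-23.63581, 0.19855), so ‖F‖₂ = 23.637.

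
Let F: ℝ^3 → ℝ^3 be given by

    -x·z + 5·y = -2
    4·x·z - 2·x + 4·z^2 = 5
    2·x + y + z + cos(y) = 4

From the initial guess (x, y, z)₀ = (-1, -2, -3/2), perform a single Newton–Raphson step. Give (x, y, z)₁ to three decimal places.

At (-1, -2, -3/2): F = (-9.500, 12.000, -9.91615).
Jacobian J = [[-z, 5, -x], [4·z - 2, 0, 4·x + 8·z], [2, -sin(y) + 1, 1]].
At the point, J = [[1.500, 5.000, 1.000], [-8.000, 0.000, -16.000], [2.000, 1.90930, 1.000]] (det J = -89.45124).
Solving J·Δ = −F gives Δ = (5.209, 0.708, -1.855).
Then the next iterate is (x, y, z)₁ = (4.209, -1.292, -3.355).

(4.209, -1.292, -3.355)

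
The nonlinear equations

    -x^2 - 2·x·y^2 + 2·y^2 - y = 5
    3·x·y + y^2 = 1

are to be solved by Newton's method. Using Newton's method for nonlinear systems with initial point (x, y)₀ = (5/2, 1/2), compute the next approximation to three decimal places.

At (5/2, 1/2): F = (-12.500, 3.000).
Jacobian J = [[-2·x - 2·y^2, -4·x·y + 4·y - 1], [3·y, 3·x + 2·y]].
At the point, J = [[-5.500, -4.000], [1.500, 8.500]] (det J = -40.750).
Solving J·Δ = −F gives Δ = (-2.313, 0.055).
Then the next iterate is (x, y)₁ = (0.187, 0.555).

(0.187, 0.555)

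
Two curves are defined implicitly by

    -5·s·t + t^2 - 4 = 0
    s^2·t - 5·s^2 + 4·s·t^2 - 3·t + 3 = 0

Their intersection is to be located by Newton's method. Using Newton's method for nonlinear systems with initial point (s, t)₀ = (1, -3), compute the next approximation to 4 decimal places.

(0.5294, -1.8235)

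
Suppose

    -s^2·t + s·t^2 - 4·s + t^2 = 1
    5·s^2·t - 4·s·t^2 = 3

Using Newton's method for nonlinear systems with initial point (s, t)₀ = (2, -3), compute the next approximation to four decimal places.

(1.0272, -2.3881)

At (2, -3): F = (30.0000, -135.0000).
Jacobian J = [[-2·s·t + t^2 - 4, -s^2 + 2·s·t + 2·t], [10·s·t - 4·t^2, 5·s^2 - 8·s·t]].
At the point, J = [[17.0000, -22.0000], [-96.0000, 68.0000]] (det J = -956.0000).
Solving J·Δ = −F gives Δ = (-0.9728, 0.6119).
Then the next iterate is (s, t)₁ = (1.0272, -2.3881).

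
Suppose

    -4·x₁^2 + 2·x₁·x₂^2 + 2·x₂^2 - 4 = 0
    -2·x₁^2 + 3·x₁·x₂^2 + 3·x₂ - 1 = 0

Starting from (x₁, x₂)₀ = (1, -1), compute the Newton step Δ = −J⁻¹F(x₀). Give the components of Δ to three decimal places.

(1.200, -1.400)

At (1, -1): F = (-4.000, -3.000).
Jacobian J = [[-8·x₁ + 2·x₂^2, 4·x₁·x₂ + 4·x₂], [-4·x₁ + 3·x₂^2, 6·x₁·x₂ + 3]].
At the point, J = [[-6.000, -8.000], [-1.000, -3.000]] (det J = 10.000).
Solving J·Δ = −F gives Δ = (1.200, -1.400).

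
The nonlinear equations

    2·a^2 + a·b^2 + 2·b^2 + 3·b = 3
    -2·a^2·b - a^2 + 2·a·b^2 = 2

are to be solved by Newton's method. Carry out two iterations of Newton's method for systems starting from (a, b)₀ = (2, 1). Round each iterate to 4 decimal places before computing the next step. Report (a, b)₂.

(0.1523, 0.8726)

At (2, 1): F = (12.0000, -10.0000).
Jacobian J = [[4·a + b^2, 2·a·b + 4·b + 3], [-4·a·b - 2·a + 2·b^2, -2·a^2 + 4·a·b]].
At the point, J = [[9.0000, 11.0000], [-10.0000, 0.0000]] (det J = 110.0000).
Solving J·Δ = −F gives Δ = (-1.0000, -0.2727).
Then the next iterate is (a, b)₁ = (1.0000, 0.7273).
Round to (1.0000, 0.7273) and repeat: F = (2.768796, -3.396669), J = [[4.528965, 7.3638], [-3.851269, 0.9092]].
Δ = (-0.8477, 0.1453), so (a, b)₂ = (0.1523, 0.8726).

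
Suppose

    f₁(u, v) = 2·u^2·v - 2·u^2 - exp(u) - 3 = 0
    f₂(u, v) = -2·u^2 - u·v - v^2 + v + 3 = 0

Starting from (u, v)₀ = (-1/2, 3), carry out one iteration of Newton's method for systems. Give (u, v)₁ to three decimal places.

(-1.100, 2.689)

At (-1/2, 3): F = (-2.60653, -2.000).
Jacobian J = [[4·u·v - 4·u - exp(u), 2·u^2], [-4·u - v, -u - 2·v + 1]].
At the point, J = [[-4.60653, 0.500], [-1.000, -4.500]] (det J = 21.22939).
Solving J·Δ = −F gives Δ = (-0.600, -0.311).
Then the next iterate is (u, v)₁ = (-1.100, 2.689).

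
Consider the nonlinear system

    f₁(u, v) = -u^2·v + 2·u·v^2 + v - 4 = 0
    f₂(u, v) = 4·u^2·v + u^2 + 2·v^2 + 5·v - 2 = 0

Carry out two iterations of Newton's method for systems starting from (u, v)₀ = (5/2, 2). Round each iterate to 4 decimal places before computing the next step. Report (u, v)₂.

At (5/2, 2): F = (5.5000, 72.2500).
Jacobian J = [[-2·u·v + 2·v^2, -u^2 + 4·u·v + 1], [8·u·v + 2·u, 4·u^2 + 4·v + 5]].
At the point, J = [[-2.0000, 14.7500], [45.0000, 38.0000]] (det J = -739.7500).
Solving J·Δ = −F gives Δ = (-1.1581, -0.5299).
Then the next iterate is (u, v)₁ = (1.3419, 1.4701).
Round to (1.3419, 1.4701) and repeat: F = (0.623110, 22.062394), J = [[0.376934, 7.090213], [18.465618, 18.083182]].
Δ = (-1.1696, -0.0257), so (u, v)₂ = (0.1723, 1.4444).

(0.1723, 1.4444)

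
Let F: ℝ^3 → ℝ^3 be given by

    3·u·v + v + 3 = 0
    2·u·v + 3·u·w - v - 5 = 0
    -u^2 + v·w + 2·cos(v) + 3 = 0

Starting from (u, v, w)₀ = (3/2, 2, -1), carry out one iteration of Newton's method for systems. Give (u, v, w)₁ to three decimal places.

(-14.830, 17.269, -2.935)

At (3/2, 2, -1): F = (14.000, -5.500, -2.08229).
Jacobian J = [[3·v, 3·u + 1, 0], [2·v + 3·w, 2·u - 1, 3·u], [-2·u, w - 2·sin(v), v]].
At the point, J = [[6.000, 5.500, 0.000], [1.000, 2.000, 4.500], [-3.000, -2.81859, 2.000]] (det J = 14.85206).
Solving J·Δ = −F gives Δ = (-16.330, 15.269, -1.935).
Then the next iterate is (u, v, w)₁ = (-14.830, 17.269, -2.935).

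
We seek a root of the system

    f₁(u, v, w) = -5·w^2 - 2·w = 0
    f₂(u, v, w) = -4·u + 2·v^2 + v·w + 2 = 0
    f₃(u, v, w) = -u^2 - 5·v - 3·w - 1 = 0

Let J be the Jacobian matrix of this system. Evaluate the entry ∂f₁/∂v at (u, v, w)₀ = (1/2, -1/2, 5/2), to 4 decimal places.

∂f₁/∂v = 0.
At (1/2, -1/2, 5/2) this is 0.0000.

0.0000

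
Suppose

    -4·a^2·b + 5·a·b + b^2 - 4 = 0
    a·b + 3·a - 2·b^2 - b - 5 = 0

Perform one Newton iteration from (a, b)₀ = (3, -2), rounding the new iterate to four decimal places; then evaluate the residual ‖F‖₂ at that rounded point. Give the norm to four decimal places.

At (3, -2): F = (42.0000, -8.0000).
Jacobian J = [[-8·a·b + 5·b, -4·a^2 + 5·a + 2·b], [b + 3, a - 4·b - 1]].
At the point, J = [[38.0000, -25.0000], [1.0000, 10.0000]] (det J = 405.0000).
Solving J·Δ = −F gives Δ = (-0.5432, 0.8543).
Then the next iterate is (a, b)₁ = (2.4568, -1.1457).
Re-evaluating at (2.4568, -1.1457): F = (10.900017, -1.923913), so ‖F‖₂ = 11.0685.

11.0685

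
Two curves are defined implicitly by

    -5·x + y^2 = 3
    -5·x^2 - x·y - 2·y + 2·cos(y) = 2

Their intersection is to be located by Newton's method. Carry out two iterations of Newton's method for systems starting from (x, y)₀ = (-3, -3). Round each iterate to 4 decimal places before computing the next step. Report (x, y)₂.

(-0.8467, 0.4643)

At (-3, -3): F = (21.0000, -51.979985).
Jacobian J = [[-5, 2·y], [-10·x - y, -x - 2·sin(y) - 2]].
At the point, J = [[-5.0000, -6.0000], [33.0000, 1.282240]] (det J = 191.588800).
Solving J·Δ = −F gives Δ = (1.4873, 2.2606).
Then the next iterate is (x, y)₁ = (-1.5127, -0.7394).
Round to (-1.5127, -0.7394) and repeat: F = (5.110212, -11.603251), J = [[-5.0000, -1.4788], [15.8664, 0.860389]].
Δ = (0.6660, 1.2037), so (x, y)₂ = (-0.8467, 0.4643).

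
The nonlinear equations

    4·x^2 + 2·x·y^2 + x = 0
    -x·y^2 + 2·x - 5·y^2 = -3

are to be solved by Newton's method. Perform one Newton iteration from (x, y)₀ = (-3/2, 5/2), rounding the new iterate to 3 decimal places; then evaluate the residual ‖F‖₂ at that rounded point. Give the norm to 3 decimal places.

18.699

At (-3/2, 5/2): F = (-11.250, -21.875).
Jacobian J = [[8·x + 2·y^2 + 1, 4·x·y], [-y^2 + 2, -2·x·y - 10·y]].
At the point, J = [[1.500, -15.000], [-4.250, -17.500]] (det J = -90.000).
Solving J·Δ = −F gives Δ = (-1.458, -0.896).
Then the next iterate is (x, y)₁ = (-2.958, 1.604).
Re-evaluating at (-2.958, 1.604): F = (16.82028, -8.16969), so ‖F‖₂ = 18.699.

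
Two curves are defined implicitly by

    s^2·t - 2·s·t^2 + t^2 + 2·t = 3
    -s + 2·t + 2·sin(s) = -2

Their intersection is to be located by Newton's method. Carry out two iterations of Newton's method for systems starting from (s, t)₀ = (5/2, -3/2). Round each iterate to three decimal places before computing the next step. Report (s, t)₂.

At (5/2, -3/2): F = (-24.375, -2.30306).
Jacobian J = [[2·s·t - 2·t^2, s^2 - 4·s·t + 2·t + 2], [2·cos(s) - 1, 2]].
At the point, J = [[-12.000, 20.250], [-2.60229, 2.000]] (det J = 28.69632).
Solving J·Δ = −F gives Δ = (0.074, 1.247).
Then the next iterate is (s, t)₁ = (2.574, -0.253).
Round to (2.574, -0.253) and repeat: F = (-5.44775, -0.00479), J = [[-1.43046, 10.72436], [-2.68640, 2.000]].
Δ = (0.418, 0.564), so (s, t)₂ = (2.992, 0.311).

(2.992, 0.311)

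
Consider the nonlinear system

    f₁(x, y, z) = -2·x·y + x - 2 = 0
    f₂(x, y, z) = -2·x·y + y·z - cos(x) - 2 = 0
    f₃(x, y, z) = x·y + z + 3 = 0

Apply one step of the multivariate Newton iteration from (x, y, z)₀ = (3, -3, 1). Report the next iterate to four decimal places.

(-3.4480, -7.3560, -0.2760)

At (3, -3, 1): F = (19.0000, 13.989992, -5.0000).
Jacobian J = [[-2·y + 1, -2·x, 0], [-2·y + sin(x), -2·x + z, y], [y, x, 1]].
At the point, J = [[7.0000, -6.0000, 0.0000], [6.141120, -5.0000, -3.0000], [-3.0000, 3.0000, 1.0000]] (det J = 10.846720).
Solving J·Δ = −F gives Δ = (-6.4480, -4.3560, -1.2760).
Then the next iterate is (x, y, z)₁ = (-3.4480, -7.3560, -0.2760).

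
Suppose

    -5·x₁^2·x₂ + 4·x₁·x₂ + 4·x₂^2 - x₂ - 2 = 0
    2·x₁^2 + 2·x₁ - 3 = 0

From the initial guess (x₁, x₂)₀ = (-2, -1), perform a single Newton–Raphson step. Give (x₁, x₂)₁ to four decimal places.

At (-2, -1): F = (31.0000, 1.0000).
Jacobian J = [[-10·x₁·x₂ + 4·x₂, -5·x₁^2 + 4·x₁ + 8·x₂ - 1], [4·x₁ + 2, 0]].
At the point, J = [[-24.0000, -37.0000], [-6.0000, 0.0000]] (det J = -222.0000).
Solving J·Δ = −F gives Δ = (0.1667, 0.7297).
Then the next iterate is (x₁, x₂)₁ = (-1.8333, -0.2703).

(-1.8333, -0.2703)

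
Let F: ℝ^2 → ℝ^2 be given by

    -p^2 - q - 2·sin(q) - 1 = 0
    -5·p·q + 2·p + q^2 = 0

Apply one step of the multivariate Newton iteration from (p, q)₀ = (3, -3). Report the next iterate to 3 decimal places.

At (3, -3): F = (-6.71776, 60.000).
Jacobian J = [[-2·p, -2·cos(q) - 1], [-5·q + 2, -5·p + 2·q]].
At the point, J = [[-6.000, 0.97998], [17.000, -21.000]] (det J = 109.34026).
Solving J·Δ = −F gives Δ = (-0.752, 2.248).
Then the next iterate is (p, q)₁ = (2.248, -0.752).

(2.248, -0.752)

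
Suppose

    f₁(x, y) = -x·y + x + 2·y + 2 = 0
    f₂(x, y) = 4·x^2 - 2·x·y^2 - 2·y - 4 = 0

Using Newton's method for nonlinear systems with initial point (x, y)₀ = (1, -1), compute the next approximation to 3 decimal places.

(3.000, -7.000)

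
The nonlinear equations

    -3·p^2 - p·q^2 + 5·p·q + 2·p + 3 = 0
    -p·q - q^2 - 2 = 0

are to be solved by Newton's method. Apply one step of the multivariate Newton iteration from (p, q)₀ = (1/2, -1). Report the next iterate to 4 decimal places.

(1.1518, 0.2321)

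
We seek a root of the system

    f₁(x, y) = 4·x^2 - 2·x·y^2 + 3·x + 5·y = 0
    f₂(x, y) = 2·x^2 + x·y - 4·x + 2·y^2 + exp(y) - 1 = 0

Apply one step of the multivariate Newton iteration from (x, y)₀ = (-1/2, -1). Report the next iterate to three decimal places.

At (-1/2, -1): F = (-4.500, 4.36788).
Jacobian J = [[8·x - 2·y^2 + 3, -4·x·y + 5], [4·x + y - 4, x + 4·y + exp(y)]].
At the point, J = [[-3.000, 3.000], [-7.000, -4.13212]] (det J = 33.39636).
Solving J·Δ = −F gives Δ = (-0.164, 1.336).
Then the next iterate is (x, y)₁ = (-0.664, 0.336).

(-0.664, 0.336)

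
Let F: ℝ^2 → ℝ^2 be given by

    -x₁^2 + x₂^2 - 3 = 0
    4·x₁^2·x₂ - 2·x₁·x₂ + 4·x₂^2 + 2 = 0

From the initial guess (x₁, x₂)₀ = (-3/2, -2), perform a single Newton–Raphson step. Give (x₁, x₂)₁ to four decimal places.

At (-3/2, -2): F = (-1.2500, -6.0000).
Jacobian J = [[-2·x₁, 2·x₂], [8·x₁·x₂ - 2·x₂, 4·x₁^2 - 2·x₁ + 8·x₂]].
At the point, J = [[3.0000, -4.0000], [28.0000, -4.0000]] (det J = 100.0000).
Solving J·Δ = −F gives Δ = (0.1900, -0.1700).
Then the next iterate is (x₁, x₂)₁ = (-1.3100, -2.1700).

(-1.3100, -2.1700)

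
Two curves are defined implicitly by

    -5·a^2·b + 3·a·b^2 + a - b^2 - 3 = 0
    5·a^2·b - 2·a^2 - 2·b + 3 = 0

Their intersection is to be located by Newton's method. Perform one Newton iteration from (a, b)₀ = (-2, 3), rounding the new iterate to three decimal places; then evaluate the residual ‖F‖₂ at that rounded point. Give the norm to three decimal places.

39.950

At (-2, 3): F = (-128.000, 49.000).
Jacobian J = [[-10·a·b + 3·b^2 + 1, -5·a^2 + 6·a·b - 2·b], [10·a·b - 4·a, 5·a^2 - 2]].
At the point, J = [[88.000, -62.000], [-52.000, 18.000]] (det J = -1640.000).
Solving J·Δ = −F gives Δ = (0.448, -1.429).
Then the next iterate is (a, b)₁ = (-1.552, 1.571).
Re-evaluating at (-1.552, 1.571): F = (-37.43161, 13.96096), so ‖F‖₂ = 39.950.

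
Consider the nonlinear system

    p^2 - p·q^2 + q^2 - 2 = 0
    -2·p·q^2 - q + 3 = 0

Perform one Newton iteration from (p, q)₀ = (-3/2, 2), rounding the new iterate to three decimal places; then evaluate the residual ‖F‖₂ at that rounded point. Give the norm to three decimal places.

224.187

At (-3/2, 2): F = (10.250, 13.000).
Jacobian J = [[2·p - q^2, -2·p·q + 2·q], [-2·q^2, -4·p·q - 1]].
At the point, J = [[-7.000, 10.000], [-8.000, 11.000]] (det J = 3.000).
Solving J·Δ = −F gives Δ = (5.750, 3.000).
Then the next iterate is (p, q)₁ = (4.250, 5.000).
Re-evaluating at (4.250, 5.000): F = (-65.18750, -214.500), so ‖F‖₂ = 224.187.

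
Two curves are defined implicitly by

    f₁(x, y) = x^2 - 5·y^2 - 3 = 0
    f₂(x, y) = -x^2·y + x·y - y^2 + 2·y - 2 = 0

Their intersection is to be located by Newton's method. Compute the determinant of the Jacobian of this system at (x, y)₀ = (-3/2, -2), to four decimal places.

J = [[2·x, -10·y], [-2·x·y + y, -x^2 + x - 2·y + 2]].
At the point, J = [[-3.0000, 20.0000], [-8.0000, 2.2500]].
det J = 153.2500.

153.2500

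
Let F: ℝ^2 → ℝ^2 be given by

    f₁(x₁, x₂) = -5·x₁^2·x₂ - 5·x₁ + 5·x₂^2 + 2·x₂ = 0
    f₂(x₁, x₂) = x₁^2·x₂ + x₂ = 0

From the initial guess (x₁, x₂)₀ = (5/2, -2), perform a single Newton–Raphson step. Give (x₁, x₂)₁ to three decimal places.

(1.083, -1.955)

At (5/2, -2): F = (66.000, -14.500).
Jacobian J = [[-10·x₁·x₂ - 5, -5·x₁^2 + 10·x₂ + 2], [2·x₁·x₂, x₁^2 + 1]].
At the point, J = [[45.000, -49.250], [-10.000, 7.250]] (det J = -166.250).
Solving J·Δ = −F gives Δ = (-1.417, 0.045).
Then the next iterate is (x₁, x₂)₁ = (1.083, -1.955).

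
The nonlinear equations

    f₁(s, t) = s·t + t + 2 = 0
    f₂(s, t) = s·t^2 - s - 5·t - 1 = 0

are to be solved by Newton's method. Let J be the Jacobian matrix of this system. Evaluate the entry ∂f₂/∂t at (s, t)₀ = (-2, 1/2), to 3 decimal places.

-7.000

∂f₂/∂t = 2·s·t - 5.
At (-2, 1/2) this is -7.000.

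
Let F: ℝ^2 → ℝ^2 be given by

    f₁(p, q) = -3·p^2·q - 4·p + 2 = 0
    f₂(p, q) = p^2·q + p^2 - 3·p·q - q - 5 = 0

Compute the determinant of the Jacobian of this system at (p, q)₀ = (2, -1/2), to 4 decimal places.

J = [[-6·p·q - 4, -3·p^2], [2·p·q + 2·p - 3·q, p^2 - 3·p - 1]].
At the point, J = [[2.0000, -12.0000], [3.5000, -3.0000]].
det J = 36.0000.

36.0000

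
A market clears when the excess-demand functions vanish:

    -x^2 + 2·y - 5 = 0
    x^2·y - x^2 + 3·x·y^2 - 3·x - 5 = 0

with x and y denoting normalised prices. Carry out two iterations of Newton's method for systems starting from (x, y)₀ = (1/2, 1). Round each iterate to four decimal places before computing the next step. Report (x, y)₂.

(0.2964, 2.5435)

At (1/2, 1): F = (-3.2500, -5.0000).
Jacobian J = [[-2·x, 2], [2·x·y - 2·x + 3·y^2 - 3, x^2 + 6·x·y]].
At the point, J = [[-1.0000, 2.0000], [0.0000, 3.2500]] (det J = -3.2500).
Solving J·Δ = −F gives Δ = (-0.1731, 1.5385).
Then the next iterate is (x, y)₁ = (0.3269, 2.5385).
Round to (0.3269, 2.5385) and repeat: F = (-0.029864, 0.503323), J = [[-0.6538, 2.0000], [17.337818, 5.085878]].
Δ = (-0.0305, 0.0050), so (x, y)₂ = (0.2964, 2.5435).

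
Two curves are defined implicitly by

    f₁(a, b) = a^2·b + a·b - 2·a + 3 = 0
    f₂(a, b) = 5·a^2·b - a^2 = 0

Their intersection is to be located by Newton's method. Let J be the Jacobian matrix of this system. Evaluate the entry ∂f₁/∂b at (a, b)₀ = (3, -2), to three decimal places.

12.000

∂f₁/∂b = a^2 + a.
At (3, -2) this is 12.000.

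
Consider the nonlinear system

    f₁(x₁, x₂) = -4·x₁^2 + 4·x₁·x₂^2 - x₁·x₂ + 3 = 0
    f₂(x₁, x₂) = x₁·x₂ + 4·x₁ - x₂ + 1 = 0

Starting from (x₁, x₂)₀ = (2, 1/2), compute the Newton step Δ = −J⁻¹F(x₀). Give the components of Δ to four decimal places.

At (2, 1/2): F = (-12.0000, 9.5000).
Jacobian J = [[-8·x₁ + 4·x₂^2 - x₂, 8·x₁·x₂ - x₁], [x₂ + 4, x₁ - 1]].
At the point, J = [[-15.5000, 6.0000], [4.5000, 1.0000]] (det J = -42.5000).
Solving J·Δ = −F gives Δ = (-1.6235, -2.1941).

(-1.6235, -2.1941)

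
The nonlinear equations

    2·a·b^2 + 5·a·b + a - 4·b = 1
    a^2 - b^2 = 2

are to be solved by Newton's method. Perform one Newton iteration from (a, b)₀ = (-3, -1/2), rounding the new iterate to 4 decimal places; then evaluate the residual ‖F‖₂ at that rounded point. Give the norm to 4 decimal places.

At (-3, -1/2): F = (4.0000, 6.7500).
Jacobian J = [[2·b^2 + 5·b + 1, 4·a·b + 5·a - 4], [2·a, -2·b]].
At the point, J = [[-1.0000, -13.0000], [-6.0000, 1.0000]] (det J = -79.0000).
Solving J·Δ = −F gives Δ = (1.1614, 0.2184).
Then the next iterate is (a, b)₁ = (-1.8386, -0.2816).
Re-evaluating at (-1.8386, -0.2816): F = (0.584952, 1.301151), so ‖F‖₂ = 1.4266.

1.4266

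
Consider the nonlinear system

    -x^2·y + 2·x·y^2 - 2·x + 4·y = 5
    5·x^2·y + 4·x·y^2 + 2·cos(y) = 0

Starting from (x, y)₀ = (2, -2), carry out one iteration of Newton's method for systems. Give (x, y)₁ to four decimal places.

At (2, -2): F = (7.0000, -8.832294).
Jacobian J = [[-2·x·y + 2·y^2 - 2, -x^2 + 4·x·y + 4], [10·x·y + 4·y^2, 5·x^2 + 8·x·y - 2·sin(y)]].
At the point, J = [[14.0000, -16.0000], [-24.0000, -10.181405]] (det J = -526.539672).
Solving J·Δ = −F gives Δ = (-0.4037, 0.0842).
Then the next iterate is (x, y)₁ = (1.5963, -1.9158).

(1.5963, -1.9158)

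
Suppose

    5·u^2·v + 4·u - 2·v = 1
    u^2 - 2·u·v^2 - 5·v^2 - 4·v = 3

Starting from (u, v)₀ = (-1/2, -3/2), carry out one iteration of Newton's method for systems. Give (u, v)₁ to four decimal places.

(-0.2802, -0.6302)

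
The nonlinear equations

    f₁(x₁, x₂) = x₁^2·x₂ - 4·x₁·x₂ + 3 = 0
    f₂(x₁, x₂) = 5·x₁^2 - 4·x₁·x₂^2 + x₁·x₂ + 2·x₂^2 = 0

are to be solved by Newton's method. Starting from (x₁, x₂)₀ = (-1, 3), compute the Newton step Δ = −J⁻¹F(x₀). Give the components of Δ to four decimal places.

(0.8434, -0.5639)

At (-1, 3): F = (18.0000, 56.0000).
Jacobian J = [[2·x₁·x₂ - 4·x₂, x₁^2 - 4·x₁], [10·x₁ - 4·x₂^2 + x₂, -8·x₁·x₂ + x₁ + 4·x₂]].
At the point, J = [[-18.0000, 5.0000], [-43.0000, 35.0000]] (det J = -415.0000).
Solving J·Δ = −F gives Δ = (0.8434, -0.5639).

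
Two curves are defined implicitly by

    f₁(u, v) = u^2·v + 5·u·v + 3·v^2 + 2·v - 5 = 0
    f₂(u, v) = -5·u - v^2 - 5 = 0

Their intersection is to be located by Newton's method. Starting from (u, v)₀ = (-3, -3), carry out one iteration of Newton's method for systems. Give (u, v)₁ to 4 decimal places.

At (-3, -3): F = (34.0000, 1.0000).
Jacobian J = [[2·u·v + 5·v, u^2 + 5·u + 6·v + 2], [-5, -2·v]].
At the point, J = [[3.0000, -22.0000], [-5.0000, 6.0000]] (det J = -92.0000).
Solving J·Δ = −F gives Δ = (2.4565, 1.8804).
Then the next iterate is (u, v)₁ = (-0.5435, -1.1196).

(-0.5435, -1.1196)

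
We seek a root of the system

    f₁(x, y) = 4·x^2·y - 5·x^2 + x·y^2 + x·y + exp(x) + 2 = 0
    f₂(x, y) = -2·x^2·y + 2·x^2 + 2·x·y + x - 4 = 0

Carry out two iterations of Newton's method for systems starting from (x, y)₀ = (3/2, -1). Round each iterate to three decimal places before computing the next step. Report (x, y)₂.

(1.200, 0.312)

At (3/2, -1): F = (-13.76831, 3.500).
Jacobian J = [[8·x·y - 10·x + y^2 + y + exp(x), 4·x^2 + 2·x·y + x], [-4·x·y + 4·x + 2·y + 1, -2·x^2 + 2·x]].
At the point, J = [[-22.51831, 7.500], [11.000, -1.500]] (det J = -48.72253).
Solving J·Δ = −F gives Δ = (-0.115, 1.491).
Then the next iterate is (x, y)₁ = (1.385, 0.491).
Round to (1.385, 0.491) and repeat: F = (1.18503, 0.69782), J = [[-3.68281, 10.41797], [4.80186, -1.06645]].
Δ = (-0.185, -0.179), so (x, y)₂ = (1.200, 0.312).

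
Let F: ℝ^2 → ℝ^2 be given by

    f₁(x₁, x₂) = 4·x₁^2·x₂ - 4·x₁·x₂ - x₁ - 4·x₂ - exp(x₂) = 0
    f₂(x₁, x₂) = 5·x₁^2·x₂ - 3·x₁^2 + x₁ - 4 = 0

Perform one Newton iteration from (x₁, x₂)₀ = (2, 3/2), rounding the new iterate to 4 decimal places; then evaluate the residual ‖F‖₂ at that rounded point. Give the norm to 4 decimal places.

1.1869

At (2, 3/2): F = (-0.481689, 16.0000).
Jacobian J = [[8·x₁·x₂ - 4·x₂ - 1, 4·x₁^2 - 4·x₁ - exp(x₂) - 4], [10·x₁·x₂ - 6·x₁ + 1, 5·x₁^2]].
At the point, J = [[17.0000, -0.481689], [19.0000, 20.0000]] (det J = 349.152092).
Solving J·Δ = −F gives Δ = (0.0055, -0.8052).
Then the next iterate is (x₁, x₂)₁ = (2.0055, 0.6948).
Re-evaluating at (2.0055, 0.6948): F = (-1.183668, -0.088058), so ‖F‖₂ = 1.1869.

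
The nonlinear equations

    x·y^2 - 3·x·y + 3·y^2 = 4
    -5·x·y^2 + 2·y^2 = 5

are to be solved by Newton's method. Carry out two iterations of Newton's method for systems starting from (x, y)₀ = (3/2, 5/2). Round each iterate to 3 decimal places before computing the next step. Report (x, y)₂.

(0.307, 1.336)

At (3/2, 5/2): F = (12.875, -39.375).
Jacobian J = [[y^2 - 3·y, 2·x·y - 3·x + 6·y], [-5·y^2, -10·x·y + 4·y]].
At the point, J = [[-1.250, 18.000], [-31.250, -27.500]] (det J = 596.875).
Solving J·Δ = −F gives Δ = (-0.594, -0.757).
Then the next iterate is (x, y)₁ = (0.906, 1.743).
Round to (0.906, 1.743) and repeat: F = (3.12915, -12.68626), J = [[-2.19095, 10.89832], [-15.19025, -8.81958]].
Δ = (-0.599, -0.407), so (x, y)₂ = (0.307, 1.336).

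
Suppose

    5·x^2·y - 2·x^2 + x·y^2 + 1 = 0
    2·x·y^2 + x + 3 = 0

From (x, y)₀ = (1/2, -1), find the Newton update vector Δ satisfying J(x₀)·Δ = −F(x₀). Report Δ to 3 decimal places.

At (1/2, -1): F = (-0.250, 4.500).
Jacobian J = [[10·x·y - 4·x + y^2, 5·x^2 + 2·x·y], [2·y^2 + 1, 4·x·y]].
At the point, J = [[-6.000, 0.250], [3.000, -2.000]] (det J = 11.250).
Solving J·Δ = −F gives Δ = (0.056, 2.333).

(0.056, 2.333)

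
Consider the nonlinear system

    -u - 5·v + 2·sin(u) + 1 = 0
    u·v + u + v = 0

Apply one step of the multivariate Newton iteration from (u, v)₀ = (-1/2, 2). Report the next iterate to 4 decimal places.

At (-1/2, 2): F = (-9.458851, 0.5000).
Jacobian J = [[2·cos(u) - 1, -5], [v + 1, u + 1]].
At the point, J = [[0.755165, -5.0000], [3.0000, 0.5000]] (det J = 15.377583).
Solving J·Δ = −F gives Δ = (0.1450, -1.8699).
Then the next iterate is (u, v)₁ = (-0.3550, 0.1301).

(-0.3550, 0.1301)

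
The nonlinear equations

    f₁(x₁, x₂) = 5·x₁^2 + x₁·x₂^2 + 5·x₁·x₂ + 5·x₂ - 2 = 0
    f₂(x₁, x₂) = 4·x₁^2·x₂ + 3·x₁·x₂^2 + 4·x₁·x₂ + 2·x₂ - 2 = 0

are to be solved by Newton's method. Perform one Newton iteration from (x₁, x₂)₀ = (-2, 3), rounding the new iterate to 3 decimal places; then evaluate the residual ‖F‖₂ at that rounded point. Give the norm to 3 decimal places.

At (-2, 3): F = (-15.000, -26.000).
Jacobian J = [[10·x₁ + x₂^2 + 5·x₂, 2·x₁·x₂ + 5·x₁ + 5], [8·x₁·x₂ + 3·x₂^2 + 4·x₂, 4·x₁^2 + 6·x₁·x₂ + 4·x₁ + 2]].
At the point, J = [[4.000, -17.000], [-9.000, -26.000]] (det J = -257.000).
Solving J·Δ = −F gives Δ = (-0.202, -0.930).
Then the next iterate is (x₁, x₂)₁ = (-2.202, 2.070).
Re-evaluating at (-2.202, 2.070): F = (0.36797, -4.25051), so ‖F‖₂ = 4.266.

4.266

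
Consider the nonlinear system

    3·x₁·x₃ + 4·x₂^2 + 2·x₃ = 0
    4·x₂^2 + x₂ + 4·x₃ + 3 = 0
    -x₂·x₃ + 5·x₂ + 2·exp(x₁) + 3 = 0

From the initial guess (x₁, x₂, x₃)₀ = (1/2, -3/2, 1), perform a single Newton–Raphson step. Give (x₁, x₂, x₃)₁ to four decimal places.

(0.9263, -1.0404, -1.3611)

At (1/2, -3/2, 1): F = (12.5000, 14.5000, 0.297443).
Jacobian J = [[3·x₃, 8·x₂, 3·x₁ + 2], [0, 8·x₂ + 1, 4], [2·exp(x₁), -x₃ + 5, -x₂]].
At the point, J = [[3.0000, -12.0000, 3.5000], [0.0000, -11.0000, 4.0000], [3.297443, 4.0000, 1.5000]] (det J = -128.825704).
Solving J·Δ = −F gives Δ = (0.4263, 0.4596, -2.3611).
Then the next iterate is (x₁, x₂, x₃)₁ = (0.9263, -1.0404, -1.3611).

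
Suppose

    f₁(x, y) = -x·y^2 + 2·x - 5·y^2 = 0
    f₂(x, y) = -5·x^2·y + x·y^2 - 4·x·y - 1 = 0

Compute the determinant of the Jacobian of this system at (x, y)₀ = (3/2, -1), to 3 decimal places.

J = [[-y^2 + 2, -2·x·y - 10·y], [-10·x·y + y^2 - 4·y, -5·x^2 + 2·x·y - 4·x]].
At the point, J = [[1.000, 13.000], [20.000, -20.250]].
det J = -280.250.

-280.250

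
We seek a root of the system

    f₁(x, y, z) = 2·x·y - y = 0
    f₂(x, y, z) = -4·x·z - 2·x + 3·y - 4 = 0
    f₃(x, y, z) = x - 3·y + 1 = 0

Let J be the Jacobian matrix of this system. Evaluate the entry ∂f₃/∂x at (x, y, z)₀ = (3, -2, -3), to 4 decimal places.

1.0000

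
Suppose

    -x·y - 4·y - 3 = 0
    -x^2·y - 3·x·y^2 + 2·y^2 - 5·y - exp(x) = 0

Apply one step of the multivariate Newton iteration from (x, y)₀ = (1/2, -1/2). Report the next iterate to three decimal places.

At (1/2, -1/2): F = (-0.750, 1.10128).
Jacobian J = [[-y, -x - 4], [-2·x·y - 3·y^2 - exp(x), -x^2 - 6·x·y + 4·y - 5]].
At the point, J = [[0.500, -4.500], [-1.89872, -5.750]] (det J = -11.41925).
Solving J·Δ = −F gives Δ = (0.812, -0.076).
Then the next iterate is (x, y)₁ = (1.312, -0.576).

(1.312, -0.576)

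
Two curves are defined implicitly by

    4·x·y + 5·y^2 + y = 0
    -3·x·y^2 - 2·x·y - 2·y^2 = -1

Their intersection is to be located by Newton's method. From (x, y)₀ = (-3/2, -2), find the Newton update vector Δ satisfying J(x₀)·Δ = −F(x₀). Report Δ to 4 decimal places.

(-0.5903, 1.3889)

At (-3/2, -2): F = (30.0000, 5.0000).
Jacobian J = [[4·y, 4·x + 10·y + 1], [-3·y^2 - 2·y, -6·x·y - 2·x - 4·y]].
At the point, J = [[-8.0000, -25.0000], [-8.0000, -7.0000]] (det J = -144.0000).
Solving J·Δ = −F gives Δ = (-0.5903, 1.3889).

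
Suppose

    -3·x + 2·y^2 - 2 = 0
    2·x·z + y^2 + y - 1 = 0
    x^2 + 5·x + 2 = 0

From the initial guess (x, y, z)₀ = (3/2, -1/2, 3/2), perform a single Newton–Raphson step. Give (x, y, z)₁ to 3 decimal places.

(0.031, -1.297, 1.885)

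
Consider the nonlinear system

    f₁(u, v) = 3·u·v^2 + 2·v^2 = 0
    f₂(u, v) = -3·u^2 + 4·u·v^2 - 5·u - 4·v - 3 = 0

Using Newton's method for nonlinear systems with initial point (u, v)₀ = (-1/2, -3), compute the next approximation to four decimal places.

At (-1/2, -3): F = (4.5000, -7.2500).
Jacobian J = [[3·v^2, 6·u·v + 4·v], [-6·u + 4·v^2 - 5, 8·u·v - 4]].
At the point, J = [[27.0000, -3.0000], [34.0000, 8.0000]] (det J = 318.0000).
Solving J·Δ = −F gives Δ = (-0.0448, 1.0967).
Then the next iterate is (u, v)₁ = (-0.5448, -1.9033).

(-0.5448, -1.9033)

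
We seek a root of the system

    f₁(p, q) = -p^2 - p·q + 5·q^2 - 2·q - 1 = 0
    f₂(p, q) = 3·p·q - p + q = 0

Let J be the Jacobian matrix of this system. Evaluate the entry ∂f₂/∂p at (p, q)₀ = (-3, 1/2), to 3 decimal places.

0.500

∂f₂/∂p = 3·q - 1.
At (-3, 1/2) this is 0.500.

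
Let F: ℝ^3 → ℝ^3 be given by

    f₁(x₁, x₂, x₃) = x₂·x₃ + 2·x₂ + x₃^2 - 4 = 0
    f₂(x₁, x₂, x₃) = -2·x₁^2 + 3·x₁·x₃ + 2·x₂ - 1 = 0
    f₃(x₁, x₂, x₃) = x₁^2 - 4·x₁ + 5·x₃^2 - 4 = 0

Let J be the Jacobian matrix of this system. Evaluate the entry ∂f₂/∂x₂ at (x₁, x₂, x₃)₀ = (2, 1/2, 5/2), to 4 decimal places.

2.0000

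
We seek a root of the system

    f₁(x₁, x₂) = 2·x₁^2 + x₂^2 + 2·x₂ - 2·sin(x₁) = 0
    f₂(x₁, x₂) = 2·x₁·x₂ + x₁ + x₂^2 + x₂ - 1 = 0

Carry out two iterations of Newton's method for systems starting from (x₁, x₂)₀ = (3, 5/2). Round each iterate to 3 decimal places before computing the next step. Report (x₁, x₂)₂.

(1.108, 0.326)

At (3, 5/2): F = (28.96776, 25.750).
Jacobian J = [[4·x₁ - 2·cos(x₁), 2·x₂ + 2], [2·x₂ + 1, 2·x₁ + 2·x₂ + 1]].
At the point, J = [[13.97998, 7.000], [6.000, 12.000]] (det J = 125.75982).
Solving J·Δ = −F gives Δ = (-1.331, -1.480).
Then the next iterate is (x₁, x₂)₁ = (1.669, 1.020).
Round to (1.669, 1.020) and repeat: F = (6.66116, 6.13416), J = [[6.87209, 4.040], [3.040, 6.378]].
Δ = (-0.561, -0.694), so (x₁, x₂)₂ = (1.108, 0.326).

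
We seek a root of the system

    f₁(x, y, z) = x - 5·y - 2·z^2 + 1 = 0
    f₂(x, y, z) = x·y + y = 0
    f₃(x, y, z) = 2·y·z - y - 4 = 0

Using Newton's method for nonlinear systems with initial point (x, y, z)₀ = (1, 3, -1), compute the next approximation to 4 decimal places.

At (1, 3, -1): F = (-15.0000, 6.0000, -13.0000).
Jacobian J = [[1, -5, -4·z], [y, x + 1, 0], [0, 2·z - 1, 2·y]].
At the point, J = [[1.0000, -5.0000, 4.0000], [3.0000, 2.0000, 0.0000], [0.0000, -3.0000, 6.0000]] (det J = 66.0000).
Solving J·Δ = −F gives Δ = (-0.4848, -2.2727, 1.0303).
Then the next iterate is (x, y, z)₁ = (0.5152, 0.7273, 0.0303).

(0.5152, 0.7273, 0.0303)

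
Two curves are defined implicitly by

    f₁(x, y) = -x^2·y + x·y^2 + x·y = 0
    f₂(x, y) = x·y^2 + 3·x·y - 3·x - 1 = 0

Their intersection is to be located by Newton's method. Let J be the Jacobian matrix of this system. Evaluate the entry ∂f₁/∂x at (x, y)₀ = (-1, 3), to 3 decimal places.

18.000

∂f₁/∂x = -2·x·y + y^2 + y.
At (-1, 3) this is 18.000.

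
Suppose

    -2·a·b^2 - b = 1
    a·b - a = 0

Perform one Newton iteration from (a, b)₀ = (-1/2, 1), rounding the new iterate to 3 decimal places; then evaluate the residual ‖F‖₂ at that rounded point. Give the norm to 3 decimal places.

0.000

At (-1/2, 1): F = (-1.000, 0.000).
Jacobian J = [[-2·b^2, -4·a·b - 1], [b - 1, a]].
At the point, J = [[-2.000, 1.000], [0.000, -0.500]] (det J = 1.000).
Solving J·Δ = −F gives Δ = (-0.500, 0.000).
Then the next iterate is (a, b)₁ = (-1.000, 1.000).
Re-evaluating at (-1.000, 1.000): F = (0.000, 0.000), so ‖F‖₂ = 0.000.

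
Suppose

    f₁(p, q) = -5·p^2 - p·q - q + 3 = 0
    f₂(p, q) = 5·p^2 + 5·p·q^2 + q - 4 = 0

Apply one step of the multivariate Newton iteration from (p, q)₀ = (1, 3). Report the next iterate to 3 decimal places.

(0.488, 2.328)

At (1, 3): F = (-8.000, 49.000).
Jacobian J = [[-10·p - q, -p - 1], [10·p + 5·q^2, 10·p·q + 1]].
At the point, J = [[-13.000, -2.000], [55.000, 31.000]] (det J = -293.000).
Solving J·Δ = −F gives Δ = (-0.512, -0.672).
Then the next iterate is (p, q)₁ = (0.488, 2.328).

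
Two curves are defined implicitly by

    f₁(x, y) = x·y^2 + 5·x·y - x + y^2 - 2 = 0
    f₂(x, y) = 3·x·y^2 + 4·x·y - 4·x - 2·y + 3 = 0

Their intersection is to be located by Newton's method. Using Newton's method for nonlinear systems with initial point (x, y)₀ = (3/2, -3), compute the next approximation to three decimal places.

(0.384, -2.425)

At (3/2, -3): F = (-3.500, 25.500).
Jacobian J = [[y^2 + 5·y - 1, 2·x·y + 5·x + 2·y], [3·y^2 + 4·y - 4, 6·x·y + 4·x - 2]].
At the point, J = [[-7.000, -7.500], [11.000, -23.000]] (det J = 243.500).
Solving J·Δ = −F gives Δ = (-1.116, 0.575).
Then the next iterate is (x, y)₁ = (0.384, -2.425).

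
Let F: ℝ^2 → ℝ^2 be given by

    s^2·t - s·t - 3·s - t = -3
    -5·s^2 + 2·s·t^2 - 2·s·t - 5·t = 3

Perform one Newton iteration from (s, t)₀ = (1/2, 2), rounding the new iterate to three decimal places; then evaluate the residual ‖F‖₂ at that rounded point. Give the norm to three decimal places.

212.788

At (1/2, 2): F = (-1.000, -12.250).
Jacobian J = [[2·s·t - t - 3, s^2 - s - 1], [-10·s + 2·t^2 - 2·t, 4·s·t - 2·s - 5]].
At the point, J = [[-3.000, -1.250], [-1.000, -2.000]] (det J = 4.750).
Solving J·Δ = −F gives Δ = (2.803, -7.526).
Then the next iterate is (s, t)₁ = (3.303, -5.526).
Re-evaluating at (3.303, -5.526): F = (-43.41823, 208.31099), so ‖F‖₂ = 212.788.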